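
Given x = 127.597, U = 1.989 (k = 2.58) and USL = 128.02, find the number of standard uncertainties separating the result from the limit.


u = U / k = 1.989 / 2.58 = 0.77093023
margin = |USL - x| = |128.02 - 127.597| = 0.423
z = margin / u = 0.423 / 0.77093023
z = 0.5487

0.5487


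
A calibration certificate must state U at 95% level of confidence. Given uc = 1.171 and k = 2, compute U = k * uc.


U = k * uc
U = 2 * 1.171
U = 2.3420

2.3420


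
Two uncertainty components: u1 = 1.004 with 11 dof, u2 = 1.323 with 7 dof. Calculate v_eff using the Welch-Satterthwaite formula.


uc = sqrt(u1^2 + u2^2) = sqrt(1.004^2 + 1.323^2) = 1.6608266
v_eff = uc^4 / (u1^4/v1 + u2^4/v2)
= 1.6608266^4 / (1.004^4/11 + 1.323^4/7)
= 7.6084671 / 0.5300369
v_eff = 14.3546

14.3546


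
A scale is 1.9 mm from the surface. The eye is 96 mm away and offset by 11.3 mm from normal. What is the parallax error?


error = h * offset / d
= 1.9 * 11.3 / 96
= 0.2236

0.2236


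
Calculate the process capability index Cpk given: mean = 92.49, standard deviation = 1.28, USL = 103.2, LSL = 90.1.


Cpu = (USL - mean) / (3*sigma) = (103.2 - 92.49) / (3*1.28) = 2.7891
Cpl = (mean - LSL) / (3*sigma) = (92.49 - 90.1) / (3*1.28) = 0.6224
Cpk = min(Cpu, Cpl) = 0.6224

0.6224


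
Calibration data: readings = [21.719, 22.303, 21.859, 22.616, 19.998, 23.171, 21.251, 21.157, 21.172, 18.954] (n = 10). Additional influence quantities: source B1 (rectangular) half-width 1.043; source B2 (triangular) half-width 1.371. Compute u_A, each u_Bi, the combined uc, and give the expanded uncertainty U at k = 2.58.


mean = (21.719 + 22.303 + 21.859 + 22.616 + 19.998 + 23.171 + 21.251 + 21.157 + 21.172 + 18.954) / 10 = 21.42
s = sqrt(sum((x - mean)^2)/(n-1)) = 1.2392068
u_A = s / sqrt(n) = 1.2392068 / sqrt(10) = 0.3918716
u_B1 = 1.043 / sqrt(3) = 0.60217633
u_B2 = 1.371 / sqrt(6) = 0.55970841
uc = sqrt(0.3918716^2 + 0.60217633^2 + 0.55970841^2) = 0.91074321
U = k * uc = 2.58 * 0.91074321
U = 2.3497

2.3497


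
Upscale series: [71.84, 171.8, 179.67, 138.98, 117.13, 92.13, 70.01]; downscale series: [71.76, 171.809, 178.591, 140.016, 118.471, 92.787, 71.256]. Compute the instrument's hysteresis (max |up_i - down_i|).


|71.84 - 71.76| = 0.0800
|171.8 - 171.809| = 0.0090
|179.67 - 178.591| = 1.0790
|138.98 - 140.016| = 1.0360
|117.13 - 118.471| = 1.3410
|92.13 - 92.787| = 0.6570
|70.01 - 71.256| = 1.2460
hysteresis = max(diffs) = 1.3410

1.3410


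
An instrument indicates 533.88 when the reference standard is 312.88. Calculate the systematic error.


Systematic error = measured - true
= 533.88 - 312.88
= 221.0000

221.0000


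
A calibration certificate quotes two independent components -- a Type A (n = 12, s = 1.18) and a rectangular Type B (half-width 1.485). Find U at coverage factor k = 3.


u_A = s / sqrt(n) = 1.18 / sqrt(12) = 0.34063666
u_B = half_width / sqrt(3) = 1.485 / sqrt(3) = 0.85736515
uc = sqrt(u_A^2 + u_B^2) = sqrt(0.34063666^2 + 0.85736515^2) = 0.92255533
U = k * uc = 3 * 0.92255533
U = 2.7677

2.7677


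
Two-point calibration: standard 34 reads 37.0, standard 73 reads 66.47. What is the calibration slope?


slope = (y2 - y1) / (x2 - x1)
= (66.47 - 37.0) / (73 - 34)
= 29.4700 / 39
= 0.7556

0.7556


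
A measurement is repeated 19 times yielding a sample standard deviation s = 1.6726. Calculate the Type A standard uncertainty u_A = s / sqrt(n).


u_A = s / sqrt(n)
u_A = 1.6726 / sqrt(19)
u_A = 1.6726 / 4.3588989
u_A = 0.3837

0.3837


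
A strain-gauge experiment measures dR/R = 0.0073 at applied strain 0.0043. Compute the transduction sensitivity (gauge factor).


GF = (dR/R) / epsilon
= 0.0073 / 0.0043
= 1.6977

1.6977


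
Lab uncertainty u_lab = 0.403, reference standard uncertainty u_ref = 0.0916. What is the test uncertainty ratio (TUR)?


TUR = u_lab / u_ref
= 0.403 / 0.0916
= 4.3996

4.3996


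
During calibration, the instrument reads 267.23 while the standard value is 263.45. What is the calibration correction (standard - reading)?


Correction = standard - reading
= 263.45 - 267.23
= -3.7800

-3.7800


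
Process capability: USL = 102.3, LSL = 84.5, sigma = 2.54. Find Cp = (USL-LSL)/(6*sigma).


Cp = (USL - LSL) / (6 * sigma)
= (102.3 - 84.5) / (6 * 2.54)
= 17.8000 / 15.2400
= 1.1680

1.1680


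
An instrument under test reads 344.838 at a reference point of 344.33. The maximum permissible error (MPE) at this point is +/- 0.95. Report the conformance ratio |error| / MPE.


e = indication - reference = 344.838 - 344.33 = 0.5080
|e| = 0.5080
ratio = |e| / MPE = 0.5080 / 0.95
ratio = 0.5347

0.5347


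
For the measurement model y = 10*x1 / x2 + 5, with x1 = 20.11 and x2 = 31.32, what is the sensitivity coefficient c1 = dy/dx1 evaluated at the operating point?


y = 10*x1 / x2 + 5
dy/dx1 = 10/x2
Evaluate at x2 = 31.32: c1 = 10 / 31.32
c1 = 0.3193

0.3193


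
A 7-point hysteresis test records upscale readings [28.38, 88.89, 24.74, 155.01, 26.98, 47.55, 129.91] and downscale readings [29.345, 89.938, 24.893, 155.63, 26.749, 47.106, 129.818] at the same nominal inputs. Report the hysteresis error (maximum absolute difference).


|28.38 - 29.345| = 0.9650
|88.89 - 89.938| = 1.0480
|24.74 - 24.893| = 0.1530
|155.01 - 155.63| = 0.6200
|26.98 - 26.749| = 0.2310
|47.55 - 47.106| = 0.4440
|129.91 - 129.818| = 0.0920
hysteresis = max(diffs) = 1.0480

1.0480


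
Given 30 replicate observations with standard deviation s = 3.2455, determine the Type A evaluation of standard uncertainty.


u_A = s / sqrt(n)
u_A = 3.2455 / sqrt(30)
u_A = 3.2455 / 5.4772256
u_A = 0.5925

0.5925


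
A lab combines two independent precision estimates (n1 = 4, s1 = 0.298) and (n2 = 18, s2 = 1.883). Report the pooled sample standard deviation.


s_p = sqrt(((n1-1)*s1^2 + (n2-1)*s2^2) / (n1+n2-2))
numerator = (4-1)*0.298^2 + (18-1)*1.883^2 = 0.266412 + 60.276713 = 60.543125
denominator = 4 + 18 - 2 = 20
s_p^2 = 60.543125 / 20 = 3.0271562
s_p = sqrt(3.0271562) = 1.7399

1.7399


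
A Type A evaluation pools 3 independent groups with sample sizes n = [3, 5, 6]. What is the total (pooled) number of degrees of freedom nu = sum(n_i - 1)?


nu = sum_i (n_i - 1)
nu = ((3 - 1) + (5 - 1) + (6 - 1))
nu = 2 + 4 + 5
nu = 11

11


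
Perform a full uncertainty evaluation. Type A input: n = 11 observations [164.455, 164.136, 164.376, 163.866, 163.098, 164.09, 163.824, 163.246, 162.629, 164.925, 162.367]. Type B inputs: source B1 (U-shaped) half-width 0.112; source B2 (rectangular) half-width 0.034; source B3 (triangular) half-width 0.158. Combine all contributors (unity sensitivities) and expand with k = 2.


mean = (164.455 + 164.136 + 164.376 + 163.866 + 163.098 + 164.09 + 163.824 + 163.246 + 162.629 + 164.925 + 162.367) / 11 = 163.7283636
s = sqrt(sum((x - mean)^2)/(n-1)) = 0.79977213
u_A = s / sqrt(n) = 0.79977213 / sqrt(11) = 0.24114037
u_B1 = 0.112 / sqrt(2) = 0.079195959
u_B2 = 0.034 / sqrt(3) = 0.019629909
u_B3 = 0.158 / sqrt(6) = 0.06450323
uc = sqrt(0.24114037^2 + 0.079195959^2 + 0.019629909^2 + 0.06450323^2) = 0.26261508
U = k * uc = 2 * 0.26261508
U = 0.5252

0.5252


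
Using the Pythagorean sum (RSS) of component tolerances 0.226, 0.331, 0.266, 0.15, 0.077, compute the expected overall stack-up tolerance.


RSS = sqrt(0.226^2 + 0.331^2 + 0.266^2 + 0.15^2 + 0.077^2)
= sqrt(0.259822)
= 0.5097

0.5097


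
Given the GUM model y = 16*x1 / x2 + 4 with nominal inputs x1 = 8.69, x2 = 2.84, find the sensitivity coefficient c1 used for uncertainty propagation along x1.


y = 16*x1 / x2 + 4
dy/dx1 = 16/x2
Evaluate at x2 = 2.84: c1 = 16 / 2.84
c1 = 5.6338

5.6338


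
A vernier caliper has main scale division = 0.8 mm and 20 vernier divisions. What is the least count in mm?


LC = MSD / n_div
= 0.8 / 20
= 0.0400

0.0400


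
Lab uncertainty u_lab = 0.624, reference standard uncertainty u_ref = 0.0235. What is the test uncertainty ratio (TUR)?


TUR = u_lab / u_ref
= 0.624 / 0.0235
= 26.5532

26.5532


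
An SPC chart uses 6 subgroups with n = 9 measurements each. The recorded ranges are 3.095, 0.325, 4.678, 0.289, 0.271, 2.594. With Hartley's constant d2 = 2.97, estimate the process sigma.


R_bar = (3.095 + 0.325 + 4.678 + 0.289 + 0.271 + 2.594) / 6
R_bar = 11.252 / 6 = 1.8753333
sigma_hat = R_bar / d2 = 1.8753333 / 2.97 = 0.6314

0.6314


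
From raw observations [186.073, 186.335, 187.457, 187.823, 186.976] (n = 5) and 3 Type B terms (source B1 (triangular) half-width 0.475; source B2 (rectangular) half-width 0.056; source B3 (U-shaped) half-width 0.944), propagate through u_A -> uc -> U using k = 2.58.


mean = (186.073 + 186.335 + 187.457 + 187.823 + 186.976) / 5 = 186.9328
s = sqrt(sum((x - mean)^2)/(n-1)) = 0.73582077
u_A = s / sqrt(n) = 0.73582077 / sqrt(5) = 0.32906905
u_B1 = 0.475 / sqrt(6) = 0.19391794
u_B2 = 0.056 / sqrt(3) = 0.032331615
u_B3 = 0.944 / sqrt(2) = 0.6675088
uc = sqrt(0.32906905^2 + 0.19391794^2 + 0.032331615^2 + 0.6675088^2) = 0.76974277
U = k * uc = 2.58 * 0.76974277
U = 1.9859

1.9859


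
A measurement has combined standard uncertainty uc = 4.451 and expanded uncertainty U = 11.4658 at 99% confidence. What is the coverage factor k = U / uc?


k = U / uc
k = 11.4658 / 4.451
k = 2.576

2.576


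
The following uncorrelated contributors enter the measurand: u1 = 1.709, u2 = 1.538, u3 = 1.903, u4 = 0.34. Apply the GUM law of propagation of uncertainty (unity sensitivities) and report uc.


uc = sqrt(1.709^2 + 1.538^2 + 1.903^2 + 0.34^2)
uc = sqrt(9.023134)
uc = 3.0039

3.0039


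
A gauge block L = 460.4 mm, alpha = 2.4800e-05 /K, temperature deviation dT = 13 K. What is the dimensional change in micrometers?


dL = L * alpha * dT
= 460.4 * 2.4800e-05 * 13
= 0.1484330 mm
dL_um = 0.1484330 * 1000 = 148.4330 um

148.4330


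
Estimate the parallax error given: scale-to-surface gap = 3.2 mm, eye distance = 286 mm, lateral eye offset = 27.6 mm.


error = h * offset / d
= 3.2 * 27.6 / 286
= 0.3088

0.3088


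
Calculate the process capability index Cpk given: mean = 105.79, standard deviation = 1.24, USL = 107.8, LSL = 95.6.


Cpu = (USL - mean) / (3*sigma) = (107.8 - 105.79) / (3*1.24) = 0.5403
Cpl = (mean - LSL) / (3*sigma) = (105.79 - 95.6) / (3*1.24) = 2.7392
Cpk = min(Cpu, Cpl) = 0.5403

0.5403


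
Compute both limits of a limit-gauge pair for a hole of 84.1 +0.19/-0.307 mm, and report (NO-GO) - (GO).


GO = nominal - lower_tol (smallest hole = maximum material condition)
GO = 84.1 - 0.307 = 83.793
NO-GO = nominal + upper_tol (largest hole = least material condition)
NO-GO = 84.1 + 0.19 = 84.29
spread = NO-GO - GO = 84.29 - 83.793 = 0.4970

0.4970


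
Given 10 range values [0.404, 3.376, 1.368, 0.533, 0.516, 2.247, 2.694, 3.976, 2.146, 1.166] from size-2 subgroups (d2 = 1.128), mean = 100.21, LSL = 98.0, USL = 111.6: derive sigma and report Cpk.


R_bar = (0.404 + 3.376 + 1.368 + 0.533 + 0.516 + 2.247 + 2.694 + 3.976 + 2.146 + 1.166) / 10 = 1.8426
sigma = R_bar / d2 = 1.8426 / 1.128 = 1.6335106
Cp = (USL - LSL)/(6*sigma) = (111.6 - 98.0)/(6*1.6335106) = 1.3876
Cpu = (111.6 - 100.21)/(3*1.6335106) = 2.3242
Cpl = (100.21 - 98.0)/(3*1.6335106) = 0.4510
Cpk = min(Cpu, Cpl) = 0.4510

0.4510


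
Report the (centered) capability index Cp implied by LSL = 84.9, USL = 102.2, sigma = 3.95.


Cp = (USL - LSL) / (6 * sigma)
= (102.2 - 84.9) / (6 * 3.95)
= 17.3000 / 23.7000
= 0.7300

0.7300


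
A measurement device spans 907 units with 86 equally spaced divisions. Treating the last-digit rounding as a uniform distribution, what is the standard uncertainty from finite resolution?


resolution = range / divisions
resolution = 907 / 86 = 10.546512
u_res = resolution / (2*sqrt(3))
u_res = 10.546512 / 3.4641016
u_res = 3.0445

3.0445


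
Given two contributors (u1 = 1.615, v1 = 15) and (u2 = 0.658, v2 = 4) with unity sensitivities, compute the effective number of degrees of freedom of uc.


uc = sqrt(u1^2 + u2^2) = sqrt(1.615^2 + 0.658^2) = 1.7439005
v_eff = uc^4 / (u1^4/v1 + u2^4/v2)
= 1.7439005^4 / (1.615^4/15 + 0.658^4/4)
= 9.2488303 / 0.50038697
v_eff = 18.4834

18.4834


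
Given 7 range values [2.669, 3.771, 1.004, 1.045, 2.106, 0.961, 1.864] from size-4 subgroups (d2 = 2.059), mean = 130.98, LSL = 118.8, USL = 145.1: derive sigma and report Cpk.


R_bar = (2.669 + 3.771 + 1.004 + 1.045 + 2.106 + 0.961 + 1.864) / 7 = 1.9171429
sigma = R_bar / d2 = 1.9171429 / 2.059 = 0.93110389
Cp = (USL - LSL)/(6*sigma) = (145.1 - 118.8)/(6*0.93110389) = 4.7077
Cpu = (145.1 - 130.98)/(3*0.93110389) = 5.0549
Cpl = (130.98 - 118.8)/(3*0.93110389) = 4.3604
Cpk = min(Cpu, Cpl) = 4.3604

4.3604


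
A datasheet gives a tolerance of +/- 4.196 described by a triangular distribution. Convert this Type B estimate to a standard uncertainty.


u_B = half_width / sqrt(6)
u_B = 4.196 / 2.4494897
u_B = 1.7130

1.7130


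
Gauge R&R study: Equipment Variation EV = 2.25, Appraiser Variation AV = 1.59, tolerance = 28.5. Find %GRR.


GRR = sqrt(EV^2 + AV^2) = sqrt(2.25^2 + 1.59^2) = 2.7551044
%GRR = GRR / tol * 100 = 2.7551044 / 28.5 * 100
%GRR = 9.6670

9.6670


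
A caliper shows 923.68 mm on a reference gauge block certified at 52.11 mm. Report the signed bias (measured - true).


Systematic error = measured - true
= 923.68 - 52.11
= 871.5700

871.5700


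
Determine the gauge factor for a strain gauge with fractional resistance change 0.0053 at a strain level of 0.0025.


GF = (dR/R) / epsilon
= 0.0053 / 0.0025
= 2.1200

2.1200


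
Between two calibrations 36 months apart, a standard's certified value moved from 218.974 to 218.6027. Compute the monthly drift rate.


rate = (v2 - v1) / months
= (218.6027 - 218.974) / 36
= -0.3713 / 36
= -0.0103

-0.0103


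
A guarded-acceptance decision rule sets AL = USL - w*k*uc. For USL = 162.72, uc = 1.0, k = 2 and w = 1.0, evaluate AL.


U = k * uc = 2 * 1.0 = 2
guard band g = w * U = 1.0 * 2 = 2
AL = USL - g = 162.72 - 2
AL = 160.7200

160.7200


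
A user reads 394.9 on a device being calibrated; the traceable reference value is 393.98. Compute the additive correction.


Correction = standard - reading
= 393.98 - 394.9
= -0.9200

-0.9200


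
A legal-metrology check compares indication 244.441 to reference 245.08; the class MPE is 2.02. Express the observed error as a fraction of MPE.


e = indication - reference = 244.441 - 245.08 = -0.6390
|e| = 0.6390
ratio = |e| / MPE = 0.6390 / 2.02
ratio = 0.3163

0.3163


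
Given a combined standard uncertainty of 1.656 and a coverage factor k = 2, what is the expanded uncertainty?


U = k * uc
U = 2 * 1.656
U = 3.3120

3.3120


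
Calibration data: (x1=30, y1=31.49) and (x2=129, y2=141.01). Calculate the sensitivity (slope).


slope = (y2 - y1) / (x2 - x1)
= (141.01 - 31.49) / (129 - 30)
= 109.5200 / 99
= 1.1063

1.1063


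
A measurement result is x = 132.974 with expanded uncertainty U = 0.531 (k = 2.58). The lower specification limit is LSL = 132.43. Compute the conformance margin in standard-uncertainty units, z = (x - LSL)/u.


u = U / k = 0.531 / 2.58 = 0.20581395
margin = |LSL - x| = |132.43 - 132.974| = 0.544
z = margin / u = 0.544 / 0.20581395
z = 2.6432

2.6432


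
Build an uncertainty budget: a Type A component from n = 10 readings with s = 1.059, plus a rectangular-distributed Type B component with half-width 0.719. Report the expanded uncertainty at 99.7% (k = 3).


u_A = s / sqrt(n) = 1.059 / sqrt(10) = 0.3348852
u_B = half_width / sqrt(3) = 0.719 / sqrt(3) = 0.41511484
uc = sqrt(u_A^2 + u_B^2) = sqrt(0.3348852^2 + 0.41511484^2) = 0.53335582
U = k * uc = 3 * 0.53335582
U = 1.6001

1.6001


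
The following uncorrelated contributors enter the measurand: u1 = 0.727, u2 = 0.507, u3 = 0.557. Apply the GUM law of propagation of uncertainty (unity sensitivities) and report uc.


uc = sqrt(0.727^2 + 0.507^2 + 0.557^2)
uc = sqrt(1.095827)
uc = 1.0468

1.0468


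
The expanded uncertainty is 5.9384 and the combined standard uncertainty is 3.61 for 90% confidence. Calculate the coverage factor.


k = U / uc
k = 5.9384 / 3.61
k = 1.645

1.645


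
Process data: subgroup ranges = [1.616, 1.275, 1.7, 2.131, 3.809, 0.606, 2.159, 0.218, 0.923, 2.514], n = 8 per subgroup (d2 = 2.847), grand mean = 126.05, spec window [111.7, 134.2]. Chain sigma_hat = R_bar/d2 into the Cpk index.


R_bar = (1.616 + 1.275 + 1.7 + 2.131 + 3.809 + 0.606 + 2.159 + 0.218 + 0.923 + 2.514) / 10 = 1.6951
sigma = R_bar / d2 = 1.6951 / 2.847 = 0.59539867
Cp = (USL - LSL)/(6*sigma) = (134.2 - 111.7)/(6*0.59539867) = 6.2983
Cpu = (134.2 - 126.05)/(3*0.59539867) = 4.5628
Cpl = (126.05 - 111.7)/(3*0.59539867) = 8.0338
Cpk = min(Cpu, Cpl) = 4.5628

4.5628


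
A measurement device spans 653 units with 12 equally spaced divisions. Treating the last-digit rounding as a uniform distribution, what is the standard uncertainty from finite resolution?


resolution = range / divisions
resolution = 653 / 12 = 54.416667
u_res = resolution / (2*sqrt(3))
u_res = 54.416667 / 3.4641016
u_res = 15.7087

15.7087


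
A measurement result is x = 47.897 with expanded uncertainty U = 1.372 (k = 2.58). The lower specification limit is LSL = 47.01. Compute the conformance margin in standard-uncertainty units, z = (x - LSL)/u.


u = U / k = 1.372 / 2.58 = 0.53178295
margin = |LSL - x| = |47.01 - 47.897| = 0.887
z = margin / u = 0.887 / 0.53178295
z = 1.6680

1.6680


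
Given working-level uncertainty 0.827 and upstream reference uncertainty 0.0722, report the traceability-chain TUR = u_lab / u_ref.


TUR = u_lab / u_ref
= 0.827 / 0.0722
= 11.4543

11.4543


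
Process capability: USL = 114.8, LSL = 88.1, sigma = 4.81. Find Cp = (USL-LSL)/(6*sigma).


Cp = (USL - LSL) / (6 * sigma)
= (114.8 - 88.1) / (6 * 4.81)
= 26.7000 / 28.8600
= 0.9252

0.9252


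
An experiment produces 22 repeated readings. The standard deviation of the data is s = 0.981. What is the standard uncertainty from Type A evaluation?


u_A = s / sqrt(n)
u_A = 0.981 / sqrt(22)
u_A = 0.981 / 4.6904158
u_A = 0.2091

0.2091


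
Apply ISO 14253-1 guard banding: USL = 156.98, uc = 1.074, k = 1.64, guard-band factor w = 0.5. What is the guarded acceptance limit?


U = k * uc = 1.64 * 1.074 = 1.76136
guard band g = w * U = 0.5 * 1.76136 = 0.88068
AL = USL - g = 156.98 - 0.88068
AL = 156.0993

156.0993


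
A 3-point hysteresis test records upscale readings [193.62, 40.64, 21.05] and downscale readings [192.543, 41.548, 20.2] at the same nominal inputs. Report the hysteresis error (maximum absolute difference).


|193.62 - 192.543| = 1.0770
|40.64 - 41.548| = 0.9080
|21.05 - 20.2| = 0.8500
hysteresis = max(diffs) = 1.0770

1.0770


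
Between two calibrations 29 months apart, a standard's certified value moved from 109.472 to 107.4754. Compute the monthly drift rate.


rate = (v2 - v1) / months
= (107.4754 - 109.472) / 29
= -1.9966 / 29
= -0.0688

-0.0688


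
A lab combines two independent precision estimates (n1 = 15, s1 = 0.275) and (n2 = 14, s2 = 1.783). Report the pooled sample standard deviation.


s_p = sqrt(((n1-1)*s1^2 + (n2-1)*s2^2) / (n1+n2-2))
numerator = (15-1)*0.275^2 + (14-1)*1.783^2 = 1.05875 + 41.328157 = 42.386907
denominator = 15 + 14 - 2 = 27
s_p^2 = 42.386907 / 27 = 1.5698854
s_p = sqrt(1.5698854) = 1.2530

1.2530


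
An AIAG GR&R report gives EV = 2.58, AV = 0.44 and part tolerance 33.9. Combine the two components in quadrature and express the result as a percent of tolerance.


GRR = sqrt(EV^2 + AV^2) = sqrt(2.58^2 + 0.44^2) = 2.6172505
%GRR = GRR / tol * 100 = 2.6172505 / 33.9 * 100
%GRR = 7.7205

7.7205


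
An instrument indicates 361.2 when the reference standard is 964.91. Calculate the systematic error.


Systematic error = measured - true
= 361.2 - 964.91
= -603.7100

-603.7100


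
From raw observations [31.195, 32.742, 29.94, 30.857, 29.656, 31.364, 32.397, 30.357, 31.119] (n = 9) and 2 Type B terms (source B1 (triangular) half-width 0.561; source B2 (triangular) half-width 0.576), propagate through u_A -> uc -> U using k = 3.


mean = (31.195 + 32.742 + 29.94 + 30.857 + 29.656 + 31.364 + 32.397 + 30.357 + 31.119) / 9 = 31.06966667
s = sqrt(sum((x - mean)^2)/(n-1)) = 1.030231
u_A = s / sqrt(n) = 1.030231 / sqrt(9) = 0.34341033
u_B1 = 0.561 / sqrt(6) = 0.22902729
u_B2 = 0.576 / sqrt(6) = 0.23515102
uc = sqrt(0.34341033^2 + 0.22902729^2 + 0.23515102^2) = 0.47505806
U = k * uc = 3 * 0.47505806
U = 1.4252

1.4252


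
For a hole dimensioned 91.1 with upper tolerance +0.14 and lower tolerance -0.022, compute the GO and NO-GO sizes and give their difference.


GO = nominal - lower_tol (smallest hole = maximum material condition)
GO = 91.1 - 0.022 = 91.078
NO-GO = nominal + upper_tol (largest hole = least material condition)
NO-GO = 91.1 + 0.14 = 91.24
spread = NO-GO - GO = 91.24 - 91.078 = 0.1620

0.1620


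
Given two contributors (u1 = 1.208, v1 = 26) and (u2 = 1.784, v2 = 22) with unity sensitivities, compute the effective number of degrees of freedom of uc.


uc = sqrt(u1^2 + u2^2) = sqrt(1.208^2 + 1.784^2) = 2.1545115
v_eff = uc^4 / (u1^4/v1 + u2^4/v2)
= 2.1545115^4 / (1.208^4/26 + 1.784^4/22)
= 21.547419 / 0.54232467
v_eff = 39.7316

39.7316


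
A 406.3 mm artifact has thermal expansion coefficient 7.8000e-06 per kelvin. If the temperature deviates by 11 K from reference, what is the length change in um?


dL = L * alpha * dT
= 406.3 * 7.8000e-06 * 11
= 0.0348605 mm
dL_um = 0.0348605 * 1000 = 34.8605 um

34.8605


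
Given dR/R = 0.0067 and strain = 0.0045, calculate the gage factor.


GF = (dR/R) / epsilon
= 0.0067 / 0.0045
= 1.4889

1.4889


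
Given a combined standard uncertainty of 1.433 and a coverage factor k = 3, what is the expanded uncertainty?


U = k * uc
U = 3 * 1.433
U = 4.2990

4.2990


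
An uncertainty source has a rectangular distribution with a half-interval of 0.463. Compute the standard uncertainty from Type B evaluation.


u_B = half_width / sqrt(3)
u_B = 0.463 / 1.7320508
u_B = 0.2673

0.2673


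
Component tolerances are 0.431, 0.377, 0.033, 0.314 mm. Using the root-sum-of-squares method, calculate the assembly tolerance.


RSS = sqrt(0.431^2 + 0.377^2 + 0.033^2 + 0.314^2)
= sqrt(0.427575)
= 0.6539

0.6539


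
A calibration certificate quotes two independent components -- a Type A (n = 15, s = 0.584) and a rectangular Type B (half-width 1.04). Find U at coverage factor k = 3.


u_A = s / sqrt(n) = 0.584 / sqrt(15) = 0.15078815
u_B = half_width / sqrt(3) = 1.04 / sqrt(3) = 0.60044428
uc = sqrt(u_A^2 + u_B^2) = sqrt(0.15078815^2 + 0.60044428^2) = 0.61908836
U = k * uc = 3 * 0.61908836
U = 1.8573

1.8573


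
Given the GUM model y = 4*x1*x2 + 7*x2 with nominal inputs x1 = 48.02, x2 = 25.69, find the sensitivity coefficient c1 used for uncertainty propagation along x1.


y = 4*x1*x2 + 7*x2
dy/dx1 = 4*x2
Evaluate at x2 = 25.69: c1 = 4 * 25.69
c1 = 102.7600

102.7600


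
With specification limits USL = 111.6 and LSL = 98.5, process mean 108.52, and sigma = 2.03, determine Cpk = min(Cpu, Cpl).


Cpu = (USL - mean) / (3*sigma) = (111.6 - 108.52) / (3*2.03) = 0.5057
Cpl = (mean - LSL) / (3*sigma) = (108.52 - 98.5) / (3*2.03) = 1.6453
Cpk = min(Cpu, Cpl) = 0.5057

0.5057


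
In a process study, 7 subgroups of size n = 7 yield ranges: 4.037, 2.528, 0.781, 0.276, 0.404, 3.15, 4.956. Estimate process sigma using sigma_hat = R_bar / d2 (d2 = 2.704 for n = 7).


R_bar = (4.037 + 2.528 + 0.781 + 0.276 + 0.404 + 3.15 + 4.956) / 7
R_bar = 16.132 / 7 = 2.3045714
sigma_hat = R_bar / d2 = 2.3045714 / 2.704 = 0.8523

0.8523


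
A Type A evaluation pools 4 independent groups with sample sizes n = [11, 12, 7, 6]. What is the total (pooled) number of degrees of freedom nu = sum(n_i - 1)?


nu = sum_i (n_i - 1)
nu = ((11 - 1) + (12 - 1) + (7 - 1) + (6 - 1))
nu = 10 + 11 + 6 + 5
nu = 32

32


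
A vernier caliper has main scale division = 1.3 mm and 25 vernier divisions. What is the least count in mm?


LC = MSD / n_div
= 1.3 / 25
= 0.0520

0.0520


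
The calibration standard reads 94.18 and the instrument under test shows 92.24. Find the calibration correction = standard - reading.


Correction = standard - reading
= 94.18 - 92.24
= 1.9400

1.9400


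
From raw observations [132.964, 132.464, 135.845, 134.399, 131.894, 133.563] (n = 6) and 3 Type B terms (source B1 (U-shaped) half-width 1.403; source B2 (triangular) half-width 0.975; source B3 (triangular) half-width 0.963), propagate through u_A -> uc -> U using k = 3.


mean = (132.964 + 132.464 + 135.845 + 134.399 + 131.894 + 133.563) / 6 = 133.5215
s = sqrt(sum((x - mean)^2)/(n-1)) = 1.4316598
u_A = s / sqrt(n) = 1.4316598 / sqrt(6) = 0.58447267
u_B1 = 1.403 / sqrt(2) = 0.99207081
u_B2 = 0.975 / sqrt(6) = 0.39804208
u_B3 = 0.963 / sqrt(6) = 0.3931431
uc = sqrt(0.58447267^2 + 0.99207081^2 + 0.39804208^2 + 0.3931431^2) = 1.2801608
U = k * uc = 3 * 1.2801608
U = 3.8405

3.8405


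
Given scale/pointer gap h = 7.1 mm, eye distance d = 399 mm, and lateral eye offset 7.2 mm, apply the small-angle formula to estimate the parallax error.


error = h * offset / d
= 7.1 * 7.2 / 399
= 0.1281

0.1281


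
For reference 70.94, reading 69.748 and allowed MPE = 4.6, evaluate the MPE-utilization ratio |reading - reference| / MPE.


e = indication - reference = 69.748 - 70.94 = -1.1920
|e| = 1.1920
ratio = |e| / MPE = 1.1920 / 4.6
ratio = 0.2591

0.2591


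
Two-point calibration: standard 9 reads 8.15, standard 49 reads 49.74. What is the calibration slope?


slope = (y2 - y1) / (x2 - x1)
= (49.74 - 8.15) / (49 - 9)
= 41.5900 / 40
= 1.0398

1.0398


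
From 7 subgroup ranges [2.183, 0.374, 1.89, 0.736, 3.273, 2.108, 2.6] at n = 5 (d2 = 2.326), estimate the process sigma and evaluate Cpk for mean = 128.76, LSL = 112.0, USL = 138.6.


R_bar = (2.183 + 0.374 + 1.89 + 0.736 + 3.273 + 2.108 + 2.6) / 7 = 1.8805714
sigma = R_bar / d2 = 1.8805714 / 2.326 = 0.80850017
Cp = (USL - LSL)/(6*sigma) = (138.6 - 112.0)/(6*0.80850017) = 5.4834
Cpu = (138.6 - 128.76)/(3*0.80850017) = 4.0569
Cpl = (128.76 - 112.0)/(3*0.80850017) = 6.9099
Cpk = min(Cpu, Cpl) = 4.0569

4.0569


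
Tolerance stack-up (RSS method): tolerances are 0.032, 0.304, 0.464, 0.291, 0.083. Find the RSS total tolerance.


RSS = sqrt(0.032^2 + 0.304^2 + 0.464^2 + 0.291^2 + 0.083^2)
= sqrt(0.400306)
= 0.6327

0.6327


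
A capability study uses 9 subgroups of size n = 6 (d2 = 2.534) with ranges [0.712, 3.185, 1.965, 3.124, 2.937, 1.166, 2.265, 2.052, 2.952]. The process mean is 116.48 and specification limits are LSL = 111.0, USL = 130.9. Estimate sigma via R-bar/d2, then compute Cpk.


R_bar = (0.712 + 3.185 + 1.965 + 3.124 + 2.937 + 1.166 + 2.265 + 2.052 + 2.952) / 9 = 2.262
sigma = R_bar / d2 = 2.262 / 2.534 = 0.89265983
Cp = (USL - LSL)/(6*sigma) = (130.9 - 111.0)/(6*0.89265983) = 3.7155
Cpu = (130.9 - 116.48)/(3*0.89265983) = 5.3847
Cpl = (116.48 - 111.0)/(3*0.89265983) = 2.0463
Cpk = min(Cpu, Cpl) = 2.0463

2.0463


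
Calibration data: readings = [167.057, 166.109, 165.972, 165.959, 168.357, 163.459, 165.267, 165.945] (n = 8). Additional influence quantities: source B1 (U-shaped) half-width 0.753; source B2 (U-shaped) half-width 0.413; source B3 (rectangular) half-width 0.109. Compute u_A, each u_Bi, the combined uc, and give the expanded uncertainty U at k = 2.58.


mean = (167.057 + 166.109 + 165.972 + 165.959 + 168.357 + 163.459 + 165.267 + 165.945) / 8 = 166.015625
s = sqrt(sum((x - mean)^2)/(n-1)) = 1.3980643
u_A = s / sqrt(n) = 1.3980643 / sqrt(8) = 0.49429037
u_B1 = 0.753 / sqrt(2) = 0.53245141
u_B2 = 0.413 / sqrt(2) = 0.2920351
u_B3 = 0.109 / sqrt(3) = 0.062931179
uc = sqrt(0.49429037^2 + 0.53245141^2 + 0.2920351^2 + 0.062931179^2) = 0.7855395
U = k * uc = 2.58 * 0.7855395
U = 2.0267

2.0267


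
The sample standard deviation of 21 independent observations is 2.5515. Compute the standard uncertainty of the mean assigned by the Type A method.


u_A = s / sqrt(n)
u_A = 2.5515 / sqrt(21)
u_A = 2.5515 / 4.5825757
u_A = 0.5568

0.5568


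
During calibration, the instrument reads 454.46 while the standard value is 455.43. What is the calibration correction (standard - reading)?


Correction = standard - reading
= 455.43 - 454.46
= 0.9700

0.9700


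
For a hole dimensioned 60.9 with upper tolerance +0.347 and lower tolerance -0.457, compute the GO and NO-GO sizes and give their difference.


GO = nominal - lower_tol (smallest hole = maximum material condition)
GO = 60.9 - 0.457 = 60.443
NO-GO = nominal + upper_tol (largest hole = least material condition)
NO-GO = 60.9 + 0.347 = 61.247
spread = NO-GO - GO = 61.247 - 60.443 = 0.8040

0.8040


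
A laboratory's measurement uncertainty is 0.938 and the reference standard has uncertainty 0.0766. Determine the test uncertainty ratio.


TUR = u_lab / u_ref
= 0.938 / 0.0766
= 12.2454

12.2454


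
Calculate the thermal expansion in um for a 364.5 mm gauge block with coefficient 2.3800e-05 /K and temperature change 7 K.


dL = L * alpha * dT
= 364.5 * 2.3800e-05 * 7
= 0.0607257 mm
dL_um = 0.0607257 * 1000 = 60.7257 um

60.7257


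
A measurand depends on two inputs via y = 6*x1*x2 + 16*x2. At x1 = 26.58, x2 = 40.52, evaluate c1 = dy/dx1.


y = 6*x1*x2 + 16*x2
dy/dx1 = 6*x2
Evaluate at x2 = 40.52: c1 = 6 * 40.52
c1 = 243.1200

243.1200


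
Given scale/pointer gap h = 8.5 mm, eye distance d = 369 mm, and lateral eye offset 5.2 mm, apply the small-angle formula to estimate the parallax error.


error = h * offset / d
= 8.5 * 5.2 / 369
= 0.1198

0.1198


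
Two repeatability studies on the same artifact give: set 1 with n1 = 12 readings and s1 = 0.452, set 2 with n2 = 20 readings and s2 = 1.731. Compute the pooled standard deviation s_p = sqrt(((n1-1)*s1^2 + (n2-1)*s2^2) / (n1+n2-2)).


s_p = sqrt(((n1-1)*s1^2 + (n2-1)*s2^2) / (n1+n2-2))
numerator = (12-1)*0.452^2 + (20-1)*1.731^2 = 2.247344 + 56.930859 = 59.178203
denominator = 12 + 20 - 2 = 30
s_p^2 = 59.178203 / 30 = 1.9726068
s_p = sqrt(1.9726068) = 1.4045

1.4045


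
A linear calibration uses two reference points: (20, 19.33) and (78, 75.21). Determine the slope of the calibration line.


slope = (y2 - y1) / (x2 - x1)
= (75.21 - 19.33) / (78 - 20)
= 55.8800 / 58
= 0.9634

0.9634


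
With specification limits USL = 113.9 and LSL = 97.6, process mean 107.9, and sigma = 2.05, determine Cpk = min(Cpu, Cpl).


Cpu = (USL - mean) / (3*sigma) = (113.9 - 107.9) / (3*2.05) = 0.9756
Cpl = (mean - LSL) / (3*sigma) = (107.9 - 97.6) / (3*2.05) = 1.6748
Cpk = min(Cpu, Cpl) = 0.9756

0.9756


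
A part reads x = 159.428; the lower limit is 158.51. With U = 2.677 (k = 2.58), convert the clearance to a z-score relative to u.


u = U / k = 2.677 / 2.58 = 1.0375969
margin = |LSL - x| = |158.51 - 159.428| = 0.918
z = margin / u = 0.918 / 1.0375969
z = 0.8847

0.8847


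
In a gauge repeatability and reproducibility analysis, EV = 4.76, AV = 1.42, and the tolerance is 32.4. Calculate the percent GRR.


GRR = sqrt(EV^2 + AV^2) = sqrt(4.76^2 + 1.42^2) = 4.967293
%GRR = GRR / tol * 100 = 4.967293 / 32.4 * 100
%GRR = 15.3312

15.3312


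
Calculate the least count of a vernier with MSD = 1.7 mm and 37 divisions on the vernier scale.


LC = MSD / n_div
= 1.7 / 37
= 0.0459

0.0459


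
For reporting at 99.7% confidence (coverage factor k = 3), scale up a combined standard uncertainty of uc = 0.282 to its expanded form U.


U = k * uc
U = 3 * 0.282
U = 0.8460

0.8460


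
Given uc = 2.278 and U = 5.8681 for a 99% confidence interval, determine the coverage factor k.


k = U / uc
k = 5.8681 / 2.278
k = 2.576

2.576


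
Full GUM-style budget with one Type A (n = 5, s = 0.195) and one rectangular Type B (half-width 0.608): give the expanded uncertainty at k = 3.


u_A = s / sqrt(n) = 0.195 / sqrt(5) = 0.087206651
u_B = half_width / sqrt(3) = 0.608 / sqrt(3) = 0.35102896
uc = sqrt(u_A^2 + u_B^2) = sqrt(0.087206651^2 + 0.35102896^2) = 0.36169923
U = k * uc = 3 * 0.36169923
U = 1.0851

1.0851


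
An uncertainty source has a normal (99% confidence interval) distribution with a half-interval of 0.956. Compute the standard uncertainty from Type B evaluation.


u_B = half_width / 2.576
u_B = 0.956 / 2.576
u_B = 0.3711

0.3711


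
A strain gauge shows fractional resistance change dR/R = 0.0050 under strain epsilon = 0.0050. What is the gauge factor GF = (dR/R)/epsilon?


GF = (dR/R) / epsilon
= 0.0050 / 0.0050
= 1.0000

1.0000


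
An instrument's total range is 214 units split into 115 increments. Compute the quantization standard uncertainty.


resolution = range / divisions
resolution = 214 / 115 = 1.8608696
u_res = resolution / (2*sqrt(3))
u_res = 1.8608696 / 3.4641016
u_res = 0.5372

0.5372


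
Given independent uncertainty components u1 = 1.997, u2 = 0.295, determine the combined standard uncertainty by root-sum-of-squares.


uc = sqrt(1.997^2 + 0.295^2)
uc = sqrt(4.075034)
uc = 2.0187

2.0187


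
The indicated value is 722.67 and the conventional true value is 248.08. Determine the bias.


Systematic error = measured - true
= 722.67 - 248.08
= 474.5900

474.5900


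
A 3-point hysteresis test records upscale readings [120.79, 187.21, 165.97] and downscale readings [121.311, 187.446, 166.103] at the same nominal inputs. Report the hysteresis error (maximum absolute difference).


|120.79 - 121.311| = 0.5210
|187.21 - 187.446| = 0.2360
|165.97 - 166.103| = 0.1330
hysteresis = max(diffs) = 0.5210

0.5210


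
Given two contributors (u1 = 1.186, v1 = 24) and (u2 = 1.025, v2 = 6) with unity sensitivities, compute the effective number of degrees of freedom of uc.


uc = sqrt(u1^2 + u2^2) = sqrt(1.186^2 + 1.025^2) = 1.5675526
v_eff = uc^4 / (u1^4/v1 + u2^4/v2)
= 1.5675526^4 / (1.186^4/24 + 1.025^4/6)
= 6.0379358 / 0.26640683
v_eff = 22.6643

22.6643


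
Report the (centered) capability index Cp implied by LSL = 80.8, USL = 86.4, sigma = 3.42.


Cp = (USL - LSL) / (6 * sigma)
= (86.4 - 80.8) / (6 * 3.42)
= 5.6000 / 20.5200
= 0.2729

0.2729


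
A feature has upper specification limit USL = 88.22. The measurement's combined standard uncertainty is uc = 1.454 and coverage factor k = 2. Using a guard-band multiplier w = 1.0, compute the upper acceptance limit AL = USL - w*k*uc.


U = k * uc = 2 * 1.454 = 2.908
guard band g = w * U = 1.0 * 2.908 = 2.908
AL = USL - g = 88.22 - 2.908
AL = 85.3120

85.3120


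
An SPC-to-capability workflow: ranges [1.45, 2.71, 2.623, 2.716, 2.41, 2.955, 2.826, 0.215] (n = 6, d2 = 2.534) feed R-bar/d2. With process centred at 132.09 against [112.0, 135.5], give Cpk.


R_bar = (1.45 + 2.71 + 2.623 + 2.716 + 2.41 + 2.955 + 2.826 + 0.215) / 8 = 2.238125
sigma = R_bar / d2 = 2.238125 / 2.534 = 0.88323796
Cp = (USL - LSL)/(6*sigma) = (135.5 - 112.0)/(6*0.88323796) = 4.4344
Cpu = (135.5 - 132.09)/(3*0.88323796) = 1.2869
Cpl = (132.09 - 112.0)/(3*0.88323796) = 7.5820
Cpk = min(Cpu, Cpl) = 1.2869

1.2869


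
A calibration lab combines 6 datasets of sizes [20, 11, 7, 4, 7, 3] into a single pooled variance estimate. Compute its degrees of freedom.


nu = sum_i (n_i - 1)
nu = ((20 - 1) + (11 - 1) + (7 - 1) + (4 - 1) + (7 - 1) + (3 - 1))
nu = 19 + 10 + 6 + 3 + 6 + 2
nu = 46

46


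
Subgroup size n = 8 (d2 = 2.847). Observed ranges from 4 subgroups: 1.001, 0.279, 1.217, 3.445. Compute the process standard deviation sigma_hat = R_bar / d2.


R_bar = (1.001 + 0.279 + 1.217 + 3.445) / 4
R_bar = 5.942 / 4 = 1.4855
sigma_hat = R_bar / d2 = 1.4855 / 2.847 = 0.5218

0.5218


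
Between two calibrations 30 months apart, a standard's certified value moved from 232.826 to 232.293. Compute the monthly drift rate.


rate = (v2 - v1) / months
= (232.293 - 232.826) / 30
= -0.5330 / 30
= -0.0178

-0.0178


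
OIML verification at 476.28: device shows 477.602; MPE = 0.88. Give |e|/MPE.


e = indication - reference = 477.602 - 476.28 = 1.3220
|e| = 1.3220
ratio = |e| / MPE = 1.3220 / 0.88
ratio = 1.5023

1.5023


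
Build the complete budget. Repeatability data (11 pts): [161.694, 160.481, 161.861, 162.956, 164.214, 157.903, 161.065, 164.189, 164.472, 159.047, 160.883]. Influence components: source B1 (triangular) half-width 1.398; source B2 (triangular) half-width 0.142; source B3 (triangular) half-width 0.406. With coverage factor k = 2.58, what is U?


mean = (161.694 + 160.481 + 161.861 + 162.956 + 164.214 + 157.903 + 161.065 + 164.189 + 164.472 + 159.047 + 160.883) / 11 = 161.7059091
s = sqrt(sum((x - mean)^2)/(n-1)) = 2.1404369
u_A = s / sqrt(n) = 2.1404369 / sqrt(11) = 0.64536601
u_B1 = 1.398 / sqrt(6) = 0.57073111
u_B2 = 0.142 / sqrt(6) = 0.057971257
u_B3 = 0.406 / sqrt(6) = 0.16574881
uc = sqrt(0.64536601^2 + 0.57073111^2 + 0.057971257^2 + 0.16574881^2) = 0.87924093
U = k * uc = 2.58 * 0.87924093
U = 2.2684

2.2684


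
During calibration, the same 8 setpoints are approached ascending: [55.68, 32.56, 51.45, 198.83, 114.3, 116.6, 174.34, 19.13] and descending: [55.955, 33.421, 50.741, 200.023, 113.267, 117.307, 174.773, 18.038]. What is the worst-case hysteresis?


|55.68 - 55.955| = 0.2750
|32.56 - 33.421| = 0.8610
|51.45 - 50.741| = 0.7090
|198.83 - 200.023| = 1.1930
|114.3 - 113.267| = 1.0330
|116.6 - 117.307| = 0.7070
|174.34 - 174.773| = 0.4330
|19.13 - 18.038| = 1.0920
hysteresis = max(diffs) = 1.1930

1.1930


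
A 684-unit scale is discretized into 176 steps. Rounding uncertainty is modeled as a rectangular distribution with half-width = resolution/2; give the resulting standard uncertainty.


resolution = range / divisions
resolution = 684 / 176 = 3.8863636
u_res = resolution / (2*sqrt(3))
u_res = 3.8863636 / 3.4641016
u_res = 1.1219

1.1219


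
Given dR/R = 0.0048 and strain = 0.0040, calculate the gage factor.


GF = (dR/R) / epsilon
= 0.0048 / 0.0040
= 1.2000

1.2000


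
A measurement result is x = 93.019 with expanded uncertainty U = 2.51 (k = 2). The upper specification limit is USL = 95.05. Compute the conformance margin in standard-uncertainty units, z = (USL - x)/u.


u = U / k = 2.51 / 2 = 1.255
margin = |USL - x| = |95.05 - 93.019| = 2.031
z = margin / u = 2.031 / 1.255
z = 1.6183

1.6183


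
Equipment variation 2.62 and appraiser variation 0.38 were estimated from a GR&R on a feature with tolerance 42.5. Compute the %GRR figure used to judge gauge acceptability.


GRR = sqrt(EV^2 + AV^2) = sqrt(2.62^2 + 0.38^2) = 2.6474138
%GRR = GRR / tol * 100 = 2.6474138 / 42.5 * 100
%GRR = 6.2292

6.2292


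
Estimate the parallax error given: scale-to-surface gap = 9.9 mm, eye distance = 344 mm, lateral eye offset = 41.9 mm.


error = h * offset / d
= 9.9 * 41.9 / 344
= 1.2058

1.2058


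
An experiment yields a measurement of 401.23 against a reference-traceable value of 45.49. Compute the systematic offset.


Systematic error = measured - true
= 401.23 - 45.49
= 355.7400

355.7400


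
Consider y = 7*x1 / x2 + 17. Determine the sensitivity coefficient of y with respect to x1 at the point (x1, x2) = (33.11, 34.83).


y = 7*x1 / x2 + 17
dy/dx1 = 7/x2
Evaluate at x2 = 34.83: c1 = 7 / 34.83
c1 = 0.2010

0.2010


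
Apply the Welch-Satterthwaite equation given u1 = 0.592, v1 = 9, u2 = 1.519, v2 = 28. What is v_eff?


uc = sqrt(u1^2 + u2^2) = sqrt(0.592^2 + 1.519^2) = 1.6302837
v_eff = uc^4 / (u1^4/v1 + u2^4/v2)
= 1.6302837^4 / (0.592^4/9 + 1.519^4/28)
= 7.0640334 / 0.20378704
v_eff = 34.6638

34.6638


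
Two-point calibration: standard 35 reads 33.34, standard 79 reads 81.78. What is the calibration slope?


slope = (y2 - y1) / (x2 - x1)
= (81.78 - 33.34) / (79 - 35)
= 48.4400 / 44
= 1.1009

1.1009


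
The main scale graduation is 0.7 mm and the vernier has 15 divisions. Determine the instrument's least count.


LC = MSD / n_div
= 0.7 / 15
= 0.0467

0.0467


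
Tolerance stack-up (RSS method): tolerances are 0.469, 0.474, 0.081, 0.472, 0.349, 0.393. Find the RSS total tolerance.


RSS = sqrt(0.469^2 + 0.474^2 + 0.081^2 + 0.472^2 + 0.349^2 + 0.393^2)
= sqrt(0.950232)
= 0.9748

0.9748
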